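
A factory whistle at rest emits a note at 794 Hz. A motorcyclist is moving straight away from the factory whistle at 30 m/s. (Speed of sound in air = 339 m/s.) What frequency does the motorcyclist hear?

724 Hz

Only the observer moves, away from the source, so f' = f · (v − v_o)/v.
f' = 794 × (339 − 30)/339 = 794 × 309/339 ≈ 724 Hz.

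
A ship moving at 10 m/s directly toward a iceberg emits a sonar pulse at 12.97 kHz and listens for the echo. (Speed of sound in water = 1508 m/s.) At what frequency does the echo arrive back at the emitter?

13.14 kHz

The iceberg receives the sound from a moving source: f₁ = f₀ · v/(v − v_e) = 12.97 × 1508/1498 ≈ 13.06 kHz.
On the return leg the ship is a moving observer: f₂ = f₁ · (v + v_e)/v = 13.06 × 1518/1508 ≈ 13.14 kHz.
Equivalently f₂ = f₀ · (v + v_e)/(v − v_e).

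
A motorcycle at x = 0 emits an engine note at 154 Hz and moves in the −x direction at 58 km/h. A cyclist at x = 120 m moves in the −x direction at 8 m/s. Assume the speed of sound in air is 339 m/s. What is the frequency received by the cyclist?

58 km/h = 16.11 m/s.
The observer lies on the +x side, so the source is heading away from the observer and the observer is heading toward the source.
With source receding and observer approaching, f' = f · (v + v_o)/(v + v_s).
f' = 154 × (339 + 8)/(339 + 16.11) = 154 × 347/355.11 ≈ 150 Hz.

150 Hz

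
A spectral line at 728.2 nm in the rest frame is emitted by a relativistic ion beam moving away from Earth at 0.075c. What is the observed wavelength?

Relativistic Doppler for wavelength: λ' = λ₀ · √((1 + β)/(1 − β)).
λ' = 728.2 × √(1.0750/0.9250) = 728.2 × 1.07804 ≈ 785.0 nm.

785.0 nm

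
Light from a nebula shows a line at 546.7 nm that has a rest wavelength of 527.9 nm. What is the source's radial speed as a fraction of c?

λ'/λ₀ = 1.0356 > 1 (redshift), so the source is receding.
λ'/λ₀ = √((1 + β)/(1 − β)) for a receding source ⇒ β = (r² − 1)/(r² + 1) with r = λ'/λ₀.
β = (1.0725 − 1)/(1.0725 + 1) ≈ 0.035.

0.035c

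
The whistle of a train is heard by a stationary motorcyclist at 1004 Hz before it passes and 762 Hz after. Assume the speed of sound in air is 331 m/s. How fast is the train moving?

f₁/f₂ = (v + v_s)/(v − v_s), so v_s = v · (f₁ − f₂)/(f₁ + f₂).
v_s = 331 × (1004 − 762)/(1004 + 762) = 331 × 242/1766 ≈ 45 m/s.

45 m/s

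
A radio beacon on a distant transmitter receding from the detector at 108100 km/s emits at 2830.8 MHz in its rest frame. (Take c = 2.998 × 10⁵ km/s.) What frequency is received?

β = v/c = 108100/299800 = 0.3606.
Relativistic Doppler for frequency: f' = f₀ · √((1 − β)/(1 + β)).
f' = 2830.8 × √(0.6394/1.3606) = 2830.8 × 0.68554 ≈ 1940.6 MHz.

1940.6 MHz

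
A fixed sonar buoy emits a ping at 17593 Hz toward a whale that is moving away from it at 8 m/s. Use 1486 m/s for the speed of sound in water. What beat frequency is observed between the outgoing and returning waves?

At the whale (a moving observer), f₁ = f₀ · (v − u)/v = 17593 × 1478/1486 ≈ 17498.3 Hz.
On reflection it acts as a source moving away from the stationary detector: f₂ = f₁ · v/(v + u) = 17498.3 × 1486/1494 ≈ 17404.6 Hz.
Equivalently f₂ = f₀ · (v − u)/(v + u).
Beat frequency: |f₂ − f₀| = 2u·f₀/(v + u) = 2 × 8 × 17593/1494 ≈ 188 Hz.

188 Hz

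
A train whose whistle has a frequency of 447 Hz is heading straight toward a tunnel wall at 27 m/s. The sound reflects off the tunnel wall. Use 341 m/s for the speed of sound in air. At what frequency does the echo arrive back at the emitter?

524 Hz

The tunnel wall receives the sound from a moving source: f₁ = f₀ · v/(v − v_e) = 447 × 341/314 ≈ 485 Hz.
On the return leg the train is a moving observer: f₂ = f₁ · (v + v_e)/v = 485 × 368/341 ≈ 524 Hz.
Equivalently f₂ = f₀ · (v + v_e)/(v − v_e).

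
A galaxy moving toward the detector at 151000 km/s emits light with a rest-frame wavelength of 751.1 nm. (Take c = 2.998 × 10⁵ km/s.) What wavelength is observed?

431.5 nm

β = v/c = 151000/299800 = 0.5037.
Relativistic Doppler for wavelength: λ' = λ₀ · √((1 − β)/(1 + β)).
λ' = 751.1 × √(0.4963/1.5037) = 751.1 × 0.57453 ≈ 431.5 nm.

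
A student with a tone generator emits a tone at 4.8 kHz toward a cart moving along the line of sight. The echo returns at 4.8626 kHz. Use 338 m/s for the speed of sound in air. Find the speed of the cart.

2.19 m/s

Double Doppler shift off a moving reflector: f₂ = f₀ · (v + u)/(v − u) (u > 0 toward emitter).
Rearranging, u = v · (f₂ − f₀)/(f₂ + f₀) = 338 × 0.0626/9.6626 ≈ 2.19 m/s.
So the cart is moving at 2.19 m/s toward the emitter.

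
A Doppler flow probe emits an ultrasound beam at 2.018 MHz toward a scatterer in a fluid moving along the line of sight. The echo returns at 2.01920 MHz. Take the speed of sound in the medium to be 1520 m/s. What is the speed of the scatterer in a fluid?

0.45 m/s

Double Doppler shift off a moving reflector: f₂ = f₀ · (v + u)/(v − u) (u > 0 toward emitter).
Rearranging, u = v · (f₂ − f₀)/(f₂ + f₀) = 1520 × 0.00120/4.03720 ≈ 0.45 m/s.
So the scatterer in a fluid is moving at 0.45 m/s toward the emitter.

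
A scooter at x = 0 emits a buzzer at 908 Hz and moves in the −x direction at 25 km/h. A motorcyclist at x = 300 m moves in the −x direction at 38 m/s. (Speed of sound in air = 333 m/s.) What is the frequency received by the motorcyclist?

991 Hz

25 km/h = 6.944 m/s.
The observer lies on the +x side, so the source is heading away from the observer and the observer is heading toward the source.
Both move, so f' = f · (v + v_o)/(v + v_s).
f' = 908 × (333 + 38)/(333 + 6.944) = 908 × 371/339.94 ≈ 991 Hz.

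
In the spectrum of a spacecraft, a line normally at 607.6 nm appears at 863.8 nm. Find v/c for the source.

λ'/λ₀ = 1.4217 > 1 (redshift), so the source is receding.
λ'/λ₀ = √((1 + β)/(1 − β)) for a receding source ⇒ β = (r² − 1)/(r² + 1) with r = λ'/λ₀.
β = (2.0211 − 1)/(2.0211 + 1) ≈ 0.338.

0.338c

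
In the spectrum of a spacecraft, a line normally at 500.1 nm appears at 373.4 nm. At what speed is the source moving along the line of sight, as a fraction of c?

λ'/λ₀ = 0.7467 < 1 (blueshift), so the source is approaching.
λ'/λ₀ = √((1 − β)/(1 + β)) for an approaching source ⇒ β = (1 − r²)/(1 + r²) with r = λ'/λ₀.
β = (1 − 0.5575)/(1 + 0.5575) ≈ 0.284.

0.284c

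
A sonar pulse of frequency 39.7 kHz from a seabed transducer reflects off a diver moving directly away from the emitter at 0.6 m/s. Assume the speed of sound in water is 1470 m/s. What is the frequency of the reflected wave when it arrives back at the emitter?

The diver first receives the wave as a moving observer: f₁ = f₀ · (v − u)/v = 39.7 × (1470 − 0.6)/1470 ≈ 39.7 kHz.
The reflection then acts as a moving source: f₂ = f₁ · v/(v + u) ≈ 39.7 kHz.
Equivalently f₂ = f₀ · (v − u)/(v + u).

39.7 kHz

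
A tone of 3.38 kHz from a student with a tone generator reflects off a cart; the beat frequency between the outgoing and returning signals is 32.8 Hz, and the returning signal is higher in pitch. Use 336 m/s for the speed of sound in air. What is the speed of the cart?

Double Doppler shift off a moving reflector: f₂ = f₀ · (v + u)/(v − u) (u > 0 toward emitter).
Returning signal is higher, so f₂ = f₀ + Δf = 3380 + 32.8 = 3412.8 Hz.
Rearranging, u = v · (f₂ − f₀)/(f₂ + f₀) = 336 × 32.8/6792.8 ≈ 1.62 m/s.
So the cart is moving at 1.62 m/s toward the emitter.

1.62 m/s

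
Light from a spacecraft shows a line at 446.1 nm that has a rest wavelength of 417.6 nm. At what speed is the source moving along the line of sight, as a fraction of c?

0.066

λ'/λ₀ = 1.0682 > 1 (redshift), so the source is receding.
λ'/λ₀ = √((1 + β)/(1 − β)) for a receding source ⇒ β = (r² − 1)/(r² + 1) with r = λ'/λ₀.
β = (1.1412 − 1)/(1.1412 + 1) ≈ 0.066.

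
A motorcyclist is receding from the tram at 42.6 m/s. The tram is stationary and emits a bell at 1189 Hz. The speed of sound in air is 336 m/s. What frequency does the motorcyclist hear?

Only the observer moves, away from the source, so f' = f · (v − v_o)/v.
f' = 1189 × (336 − 42.6)/336 = 1189 × 293.4/336 ≈ 1038 Hz.

1038 Hz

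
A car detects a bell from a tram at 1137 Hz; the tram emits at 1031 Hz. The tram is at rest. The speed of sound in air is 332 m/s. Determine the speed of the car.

34 m/s

f' > f, so the car is approaching.
f' = f · (v + v_o)/v ⇒ v_o = v · |f'/f − 1|.
v_o = 332 × |1137/1031 − 1| = 332 × 0.1028 ≈ 34 m/s.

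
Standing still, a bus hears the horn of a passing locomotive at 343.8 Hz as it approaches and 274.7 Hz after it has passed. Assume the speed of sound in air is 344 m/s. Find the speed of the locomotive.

38 m/s

f₁/f₂ = (v + v_s)/(v − v_s), so v_s = v · (f₁ − f₂)/(f₁ + f₂).
v_s = 344 × (343.8 − 274.7)/(343.8 + 274.7) = 344 × 69.1/618.5 ≈ 38 m/s.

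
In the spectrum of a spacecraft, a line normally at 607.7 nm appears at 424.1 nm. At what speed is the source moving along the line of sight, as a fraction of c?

λ'/λ₀ = 0.6979 < 1 (blueshift), so the source is approaching.
λ'/λ₀ = √((1 − β)/(1 + β)) for an approaching source ⇒ β = (1 − r²)/(1 + r²) with r = λ'/λ₀.
β = (1 − 0.4870)/(1 + 0.4870) ≈ 0.345.

0.345c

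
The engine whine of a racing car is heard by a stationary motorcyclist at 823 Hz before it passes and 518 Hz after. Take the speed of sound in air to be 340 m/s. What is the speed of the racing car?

77 m/s

f₁/f₂ = (v + v_s)/(v − v_s), so v_s = v · (f₁ − f₂)/(f₁ + f₂).
v_s = 340 × (823 − 518)/(823 + 518) = 340 × 305/1341 ≈ 77 m/s.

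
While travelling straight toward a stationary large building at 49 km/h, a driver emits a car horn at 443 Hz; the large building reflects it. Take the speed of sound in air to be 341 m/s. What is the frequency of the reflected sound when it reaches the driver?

49 km/h = 13.61 m/s.
The large building receives the sound from a moving source: f₁ = f₀ · v/(v − v_e) = 443 × 341/327.39 ≈ 461 Hz.
On the return leg the driver is a moving observer: f₂ = f₁ · (v + v_e)/v = 461 × 354.61/341 ≈ 480 Hz.
Equivalently f₂ = f₀ · (v + v_e)/(v − v_e).

480 Hz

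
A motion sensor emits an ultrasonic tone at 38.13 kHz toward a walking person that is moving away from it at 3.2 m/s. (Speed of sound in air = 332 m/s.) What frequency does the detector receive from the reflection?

37.4 kHz

The walking person first receives the wave as a moving observer: f₁ = f₀ · (v − u)/v = 38.13 × (332 − 3.2)/332 ≈ 37.8 kHz.
The reflection then acts as a moving source: f₂ = f₁ · v/(v + u) ≈ 37.4 kHz.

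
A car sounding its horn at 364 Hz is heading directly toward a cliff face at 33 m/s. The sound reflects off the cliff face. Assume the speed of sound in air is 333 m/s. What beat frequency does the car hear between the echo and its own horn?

The cliff face receives the sound from a moving source: f₁ = f₀ · v/(v − v_e) = 364 × 333/300 ≈ 404.0 Hz.
On the return leg the car is a moving observer: f₂ = f₁ · (v + v_e)/v = 404.0 × 366/333 ≈ 444.1 Hz.
Equivalently f₂ = f₀ · (v + v_e)/(v − v_e).
Beat against the emitted tone: |f₂ − f₀| = 2v_e·f₀/(v − v_e) = 2 × 33 × 364/300 ≈ 80 Hz.

80 Hz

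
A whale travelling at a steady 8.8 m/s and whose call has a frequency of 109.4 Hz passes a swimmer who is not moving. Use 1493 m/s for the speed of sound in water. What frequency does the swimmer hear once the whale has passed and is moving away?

Receding: f₂ = f · v/(v + v_s) = 109.4 × 1493/1501.8 ≈ 109 Hz.

109 Hz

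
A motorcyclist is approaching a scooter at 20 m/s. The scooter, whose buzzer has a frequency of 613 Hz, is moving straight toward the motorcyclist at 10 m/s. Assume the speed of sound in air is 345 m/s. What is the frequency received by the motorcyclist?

668 Hz

With source approaching and observer approaching, f' = f · (v + v_o)/(v − v_s).
f' = 613 × (345 + 20)/(345 − 10) = 613 × 365/335 ≈ 668 Hz.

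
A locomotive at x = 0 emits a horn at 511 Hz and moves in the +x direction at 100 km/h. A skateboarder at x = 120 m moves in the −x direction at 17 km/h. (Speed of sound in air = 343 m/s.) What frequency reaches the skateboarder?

564 Hz

100 km/h = 27.78 m/s; 17 km/h = 4.722 m/s.
The observer lies on the +x side, so the source is heading toward the observer and the observer is heading toward the source.
Both move, so f' = f · (v + v_o)/(v − v_s).
f' = 511 × (343 + 4.722)/(343 − 27.78) = 511 × 347.72/315.22 ≈ 564 Hz.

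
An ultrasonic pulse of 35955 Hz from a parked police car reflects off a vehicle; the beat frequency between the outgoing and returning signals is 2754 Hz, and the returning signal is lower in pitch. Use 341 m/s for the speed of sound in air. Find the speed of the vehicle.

13.6 m/s

Double Doppler shift off a moving reflector: f₂ = f₀ · (v + u)/(v − u) (u > 0 toward emitter).
Returning signal is lower, so f₂ = f₀ − Δf = 35955 − 2754 = 33201 Hz.
Rearranging, u = v · (f₂ − f₀)/(f₂ + f₀) = 341 × -2754/69156 ≈ -13.6 m/s.
So the vehicle is moving at 13.6 m/s away from the emitter.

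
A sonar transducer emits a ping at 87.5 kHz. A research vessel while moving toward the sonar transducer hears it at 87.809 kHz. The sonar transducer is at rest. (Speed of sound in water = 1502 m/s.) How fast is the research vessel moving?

f' = f · (v + v_o)/v ⇒ v_o = v · |f'/f − 1|.
v_o = 1502 × |87.809/87.5 − 1| = 1502 × 0.003531 ≈ 5.3 m/s.

5.3 m/s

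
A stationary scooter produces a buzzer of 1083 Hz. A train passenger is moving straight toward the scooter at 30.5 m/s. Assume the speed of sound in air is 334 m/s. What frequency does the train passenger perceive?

1182 Hz

Moving observer, stationary source: f' = f · (v + v_o)/v.
f' = 1083 × (334 + 30.5)/334 = 1083 × 364.5/334 ≈ 1182 Hz.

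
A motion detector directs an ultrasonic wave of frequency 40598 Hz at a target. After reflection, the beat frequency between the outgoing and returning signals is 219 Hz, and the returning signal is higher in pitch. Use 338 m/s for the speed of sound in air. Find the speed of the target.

Double Doppler shift off a moving reflector: f₂ = f₀ · (v + u)/(v − u) (u > 0 toward emitter).
Returning signal is higher, so f₂ = f₀ + Δf = 40598 + 219 = 40817 Hz.
Rearranging, u = v · (f₂ − f₀)/(f₂ + f₀) = 338 × 219/81415 ≈ 0.91 m/s.
So the target is moving at 0.91 m/s toward the emitter.

0.91 m/s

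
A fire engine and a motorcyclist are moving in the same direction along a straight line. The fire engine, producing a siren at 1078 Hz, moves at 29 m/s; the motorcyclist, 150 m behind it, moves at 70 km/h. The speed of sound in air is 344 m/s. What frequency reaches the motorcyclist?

1050 Hz

70 km/h = 19.44 m/s.
The motorcyclist is behind, so the fire engine is moving away from it while the motorcyclist is moving toward the fire engine.
Both move, so f' = f · (v + v_o)/(v + v_s).
f' = 1078 × (344 + 19.44)/(344 + 29) = 1078 × 363.44/373 ≈ 1050 Hz.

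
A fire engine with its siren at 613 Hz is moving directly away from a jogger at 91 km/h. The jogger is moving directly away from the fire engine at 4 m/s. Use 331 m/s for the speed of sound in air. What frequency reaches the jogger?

563 Hz

91 km/h = 25.28 m/s.
With source receding and observer receding, f' = f · (v − v_o)/(v + v_s).
f' = 613 × (331 − 4)/(331 + 25.28) = 613 × 327/356.28 ≈ 563 Hz.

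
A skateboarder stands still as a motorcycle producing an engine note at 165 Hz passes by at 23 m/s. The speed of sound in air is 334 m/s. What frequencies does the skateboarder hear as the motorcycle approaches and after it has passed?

Approaching: f₁ = f · v/(v − v_s) = 165 × 334/311 ≈ 177 Hz.
Receding: f₂ = f · v/(v + v_s) = 165 × 334/357 ≈ 154 Hz.

177 Hz approaching; 154 Hz receding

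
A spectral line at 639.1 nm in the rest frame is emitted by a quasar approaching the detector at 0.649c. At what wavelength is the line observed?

294.9 nm

Relativistic Doppler for wavelength: λ' = λ₀ · √((1 − β)/(1 + β)).
λ' = 639.1 × √(0.3510/1.6490) = 639.1 × 0.46136 ≈ 294.9 nm.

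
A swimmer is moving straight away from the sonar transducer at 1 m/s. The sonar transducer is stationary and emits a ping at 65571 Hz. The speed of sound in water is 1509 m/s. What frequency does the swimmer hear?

Moving observer, stationary source: f' = f · (v − v_o)/v.
f' = 65571 × (1509 − 1)/1509 = 65571 × 1508/1509 ≈ 65528 Hz.

65528 Hz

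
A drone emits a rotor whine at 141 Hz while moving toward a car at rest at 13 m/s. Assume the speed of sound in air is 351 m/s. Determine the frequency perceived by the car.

146 Hz

Only the source moves, toward the listener, so f' = f · v/(v − v_s).
f' = 141 × 351/(351 − 13) = 141 × 351/338 ≈ 146 Hz.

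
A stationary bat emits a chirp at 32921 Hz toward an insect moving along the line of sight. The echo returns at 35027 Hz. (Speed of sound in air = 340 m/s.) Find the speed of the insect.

Double Doppler shift off a moving reflector: f₂ = f₀ · (v + u)/(v − u) (u > 0 toward emitter).
Rearranging, u = v · (f₂ − f₀)/(f₂ + f₀) = 340 × 2106/67948 ≈ 10.5 m/s.
So the insect is moving at 10.5 m/s toward the emitter.

10.5 m/s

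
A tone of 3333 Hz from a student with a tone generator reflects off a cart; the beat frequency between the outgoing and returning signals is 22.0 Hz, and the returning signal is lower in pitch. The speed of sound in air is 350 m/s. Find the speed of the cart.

1.16 m/s

Double Doppler shift off a moving reflector: f₂ = f₀ · (v + u)/(v − u) (u > 0 toward emitter).
Returning signal is lower, so f₂ = f₀ − Δf = 3333 − 22 = 3311 Hz.
Rearranging, u = v · (f₂ − f₀)/(f₂ + f₀) = 350 × -22/6644 ≈ -1.16 m/s.
So the cart is moving at 1.16 m/s away from the emitter.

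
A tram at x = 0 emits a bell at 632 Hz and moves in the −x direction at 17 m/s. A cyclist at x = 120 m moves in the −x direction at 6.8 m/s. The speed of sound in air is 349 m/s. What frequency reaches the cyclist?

The observer lies on the +x side, so the source is heading away from the observer and the observer is heading toward the source.
Both move, so f' = f · (v + v_o)/(v + v_s).
f' = 632 × (349 + 6.8)/(349 + 17) = 632 × 355.8/366 ≈ 614 Hz.

614 Hz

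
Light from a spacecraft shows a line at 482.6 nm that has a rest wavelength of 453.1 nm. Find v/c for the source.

λ'/λ₀ = 1.0651 > 1 (redshift), so the source is receding.
λ'/λ₀ = √((1 + β)/(1 − β)) for a receding source ⇒ β = (r² − 1)/(r² + 1) with r = λ'/λ₀.
β = (1.1345 − 1)/(1.1345 + 1) ≈ 0.063.

0.063c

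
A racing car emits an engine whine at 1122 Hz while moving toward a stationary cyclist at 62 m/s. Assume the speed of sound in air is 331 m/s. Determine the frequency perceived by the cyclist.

Only the source moves, toward the listener, so f' = f · v/(v − v_s).
f' = 1122 × 331/(331 − 62) = 1122 × 331/269 ≈ 1381 Hz.

1381 Hz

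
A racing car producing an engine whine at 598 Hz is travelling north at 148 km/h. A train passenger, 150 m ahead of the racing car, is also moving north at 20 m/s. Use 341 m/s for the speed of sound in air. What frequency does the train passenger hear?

148 km/h = 41.11 m/s.
The train passenger is ahead, so the racing car is moving toward it while the train passenger is moving away from the racing car.
General Doppler shift: f' = f · (v − v_o)/(v − v_s).
f' = 598 × (341 − 20)/(341 − 41.11) = 598 × 321/299.89 ≈ 640 Hz.

640 Hz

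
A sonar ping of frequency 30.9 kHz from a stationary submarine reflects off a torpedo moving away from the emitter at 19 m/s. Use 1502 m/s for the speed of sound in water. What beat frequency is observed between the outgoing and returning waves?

At the torpedo (a moving observer), f₁ = f₀ · (v − u)/v = 30.9 × 1483/1502 ≈ 30.509 kHz.
The reflection then acts as a moving source: f₂ = f₁ · v/(v + u) ≈ 30.128 kHz.
Beat frequency (with f₀ = 30900 Hz): |f₂ − f₀| = 2u·f₀/(v + u) = 2 × 19 × 30900/1521 ≈ 772 Hz.

772 Hz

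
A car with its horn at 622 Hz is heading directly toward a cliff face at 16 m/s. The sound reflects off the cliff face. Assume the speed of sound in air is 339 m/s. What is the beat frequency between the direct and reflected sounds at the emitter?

The cliff face receives the sound from a moving source: f₁ = f₀ · v/(v − v_e) = 622 × 339/323 ≈ 652.8 Hz.
On the return leg the car is a moving observer: f₂ = f₁ · (v + v_e)/v = 652.8 × 355/339 ≈ 683.6 Hz.
Equivalently f₂ = f₀ · (v + v_e)/(v − v_e).
Beat against the emitted tone: |f₂ − f₀| = 2v_e·f₀/(v − v_e) = 2 × 16 × 622/323 ≈ 62 Hz.

62 Hz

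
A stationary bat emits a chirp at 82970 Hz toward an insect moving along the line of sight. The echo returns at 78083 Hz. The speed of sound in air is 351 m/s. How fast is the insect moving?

10.7 m/s

Double Doppler shift off a moving reflector: f₂ = f₀ · (v + u)/(v − u) (u > 0 toward emitter).
Rearranging, u = v · (f₂ − f₀)/(f₂ + f₀) = 351 × -4887/161053 ≈ -10.7 m/s.
So the insect is moving at 10.7 m/s away from the emitter.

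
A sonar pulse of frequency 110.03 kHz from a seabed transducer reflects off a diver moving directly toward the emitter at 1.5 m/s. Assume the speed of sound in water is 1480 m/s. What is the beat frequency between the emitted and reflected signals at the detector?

223 Hz

The diver first receives the wave as a moving observer: f₁ = f₀ · (v + u)/v = 110.03 × (1480 + 1.5)/1480 ≈ 110.142 kHz.
On reflection it acts as a source moving toward the stationary detector: f₂ = f₁ · v/(v − u) = 110.142 × 1480/1478.5 ≈ 110.253 kHz.
Beat frequency (with f₀ = 110030 Hz): |f₂ − f₀| = 2u·f₀/(v − u) = 2 × 1.5 × 110030/1478.5 ≈ 223 Hz.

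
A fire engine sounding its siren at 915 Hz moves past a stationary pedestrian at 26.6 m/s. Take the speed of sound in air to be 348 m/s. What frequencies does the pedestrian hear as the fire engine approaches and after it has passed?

991 Hz approaching; 850 Hz receding

Approaching: f₁ = f · v/(v − v_s) = 915 × 348/321.4 ≈ 991 Hz.
Receding: f₂ = f · v/(v + v_s) = 915 × 348/374.6 ≈ 850 Hz.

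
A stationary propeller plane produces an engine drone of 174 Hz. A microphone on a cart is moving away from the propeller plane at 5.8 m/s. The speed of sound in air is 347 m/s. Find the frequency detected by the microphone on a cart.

171 Hz

Moving observer, stationary source: f' = f · (v − v_o)/v.
f' = 174 × (347 − 5.8)/347 = 174 × 341.2/347 ≈ 171 Hz.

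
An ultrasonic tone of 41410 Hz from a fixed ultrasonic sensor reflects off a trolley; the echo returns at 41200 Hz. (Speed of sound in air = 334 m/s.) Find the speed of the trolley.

0.85 m/s

Double Doppler shift off a moving reflector: f₂ = f₀ · (v + u)/(v − u) (u > 0 toward emitter).
Rearranging, u = v · (f₂ − f₀)/(f₂ + f₀) = 334 × -210/82610 ≈ -0.85 m/s.
So the trolley is moving at 0.85 m/s away from the emitter.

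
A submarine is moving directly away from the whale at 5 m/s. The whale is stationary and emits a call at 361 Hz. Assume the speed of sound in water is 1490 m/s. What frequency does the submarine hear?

Moving observer, stationary source: f' = f · (v − v_o)/v.
f' = 361 × (1490 − 5)/1490 = 361 × 1485/1490 ≈ 360 Hz.

360 Hz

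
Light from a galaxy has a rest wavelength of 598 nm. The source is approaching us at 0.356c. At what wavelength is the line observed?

412.1 nm

Relativistic Doppler for wavelength: λ' = λ₀ · √((1 − β)/(1 + β)).
λ' = 598 × √(0.6440/1.3560) = 598 × 0.68915 ≈ 412.1 nm.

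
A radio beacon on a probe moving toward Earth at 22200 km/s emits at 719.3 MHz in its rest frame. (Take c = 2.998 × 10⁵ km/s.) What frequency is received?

β = v/c = 22200/299800 = 0.0740.
Relativistic Doppler for frequency: f' = f₀ · √((1 + β)/(1 − β)).
f' = 719.3 × √(1.0740/0.9260) = 719.3 × 1.07701 ≈ 774.7 MHz.

774.7 MHz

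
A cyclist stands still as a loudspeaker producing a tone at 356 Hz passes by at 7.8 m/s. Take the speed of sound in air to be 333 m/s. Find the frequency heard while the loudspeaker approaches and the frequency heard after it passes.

365 Hz approaching; 348 Hz receding

Approaching: f₁ = f · v/(v − v_s) = 356 × 333/325.2 ≈ 365 Hz.
Receding: f₂ = f · v/(v + v_s) = 356 × 333/340.8 ≈ 348 Hz.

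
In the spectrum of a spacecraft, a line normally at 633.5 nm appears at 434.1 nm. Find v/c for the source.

0.361c

λ'/λ₀ = 0.6852 < 1 (blueshift), so the source is approaching.
λ'/λ₀ = √((1 − β)/(1 + β)) for an approaching source ⇒ β = (1 − r²)/(1 + r²) with r = λ'/λ₀.
β = (1 − 0.4696)/(1 + 0.4696) ≈ 0.361.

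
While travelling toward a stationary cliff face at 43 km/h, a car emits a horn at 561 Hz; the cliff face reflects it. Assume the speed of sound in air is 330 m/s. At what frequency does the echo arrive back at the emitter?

43 km/h = 11.94 m/s.
The cliff face receives the sound from a moving source: f₁ = f₀ · v/(v − v_e) = 561 × 330/318.06 ≈ 582 Hz.
On the return leg the car is a moving observer: f₂ = f₁ · (v + v_e)/v = 582 × 341.94/330 ≈ 603 Hz.

603 Hz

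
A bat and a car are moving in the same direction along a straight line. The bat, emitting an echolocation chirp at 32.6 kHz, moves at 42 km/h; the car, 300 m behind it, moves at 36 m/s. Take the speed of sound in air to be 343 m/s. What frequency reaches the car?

42 km/h = 11.67 m/s.
The car is behind, so the bat is moving away from it while the car is moving toward the bat.
Both move, so f' = f · (v + v_o)/(v + v_s).
f' = 32.6 × (343 + 36)/(343 + 11.67) = 32.6 × 379/354.67 ≈ 34.8 kHz.

34.8 kHz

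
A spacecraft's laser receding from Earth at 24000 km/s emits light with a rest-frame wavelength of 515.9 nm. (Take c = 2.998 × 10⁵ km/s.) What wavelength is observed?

β = v/c = 24000/299800 = 0.0801.
Relativistic Doppler for wavelength: λ' = λ₀ · √((1 + β)/(1 − β)).
λ' = 515.9 × √(1.0801/0.9199) = 515.9 × 1.08353 ≈ 559.0 nm.

559.0 nm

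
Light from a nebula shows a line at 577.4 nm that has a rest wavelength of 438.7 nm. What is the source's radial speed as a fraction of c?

λ'/λ₀ = 1.3162 > 1 (redshift), so the source is receding.
λ'/λ₀ = √((1 + β)/(1 − β)) for a receding source ⇒ β = (r² − 1)/(r² + 1) with r = λ'/λ₀.
β = (1.7323 − 1)/(1.7323 + 1) ≈ 0.268.

0.268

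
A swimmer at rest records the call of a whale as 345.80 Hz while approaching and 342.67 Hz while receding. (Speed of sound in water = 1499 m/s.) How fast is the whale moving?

f₁/f₂ = (v + v_s)/(v − v_s), so v_s = v · (f₁ − f₂)/(f₁ + f₂).
v_s = 1499 × (345.80 − 342.67)/(345.80 + 342.67) = 1499 × 3.13/688.47 ≈ 6.8 m/s.

6.8 m/s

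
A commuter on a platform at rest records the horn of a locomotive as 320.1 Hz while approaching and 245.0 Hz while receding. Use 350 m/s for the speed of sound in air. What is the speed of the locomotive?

47 m/s

f₁/f₂ = (v + v_s)/(v − v_s), so v_s = v · (f₁ − f₂)/(f₁ + f₂).
v_s = 350 × (320.1 − 245.0)/(320.1 + 245.0) = 350 × 75.1/565.1 ≈ 47 m/s.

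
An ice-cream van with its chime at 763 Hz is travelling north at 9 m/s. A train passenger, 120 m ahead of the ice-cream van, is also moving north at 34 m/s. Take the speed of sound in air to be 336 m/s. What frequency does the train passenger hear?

The train passenger is ahead, so the ice-cream van is moving toward it while the train passenger is moving away from the ice-cream van.
Both move, so f' = f · (v − v_o)/(v − v_s).
f' = 763 × (336 − 34)/(336 − 9) = 763 × 302/327 ≈ 705 Hz.

705 Hz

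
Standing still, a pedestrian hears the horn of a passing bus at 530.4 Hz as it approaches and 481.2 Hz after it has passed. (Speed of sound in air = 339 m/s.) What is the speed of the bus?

f₁/f₂ = (v + v_s)/(v − v_s), so v_s = v · (f₁ − f₂)/(f₁ + f₂).
v_s = 339 × (530.4 − 481.2)/(530.4 + 481.2) = 339 × 49.2/1011.6 ≈ 16.5 m/s.

16.5 m/s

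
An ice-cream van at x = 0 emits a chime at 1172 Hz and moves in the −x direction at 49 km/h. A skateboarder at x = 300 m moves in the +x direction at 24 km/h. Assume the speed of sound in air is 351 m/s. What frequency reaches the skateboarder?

49 km/h = 13.61 m/s; 24 km/h = 6.667 m/s.
The observer lies on the +x side, so the source is heading away from the observer and the observer is heading away from the source.
With source receding and observer receding, f' = f · (v − v_o)/(v + v_s).
f' = 1172 × (351 − 6.667)/(351 + 13.61) = 1172 × 344.33/364.61 ≈ 1107 Hz.

1107 Hz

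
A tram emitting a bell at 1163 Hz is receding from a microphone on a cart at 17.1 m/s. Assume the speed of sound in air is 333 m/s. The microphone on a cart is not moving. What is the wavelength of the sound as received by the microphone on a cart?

30.1 cm

Moving source, stationary observer: f' = f · v/(v + v_s) since the source is receding.
f' = 1163 × 333/(333 + 17.1) ≈ 1106 Hz.
λ' = v/f' = 333/1106.2 ≈ 30.1 cm.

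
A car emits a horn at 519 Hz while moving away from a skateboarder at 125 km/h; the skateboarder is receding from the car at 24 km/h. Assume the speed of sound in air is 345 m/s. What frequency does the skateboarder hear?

125 km/h = 34.72 m/s; 24 km/h = 6.667 m/s.
Both move, so f' = f · (v − v_o)/(v + v_s).
f' = 519 × (345 − 6.667)/(345 + 34.72) = 519 × 338.33/379.72 ≈ 462 Hz.

462 Hz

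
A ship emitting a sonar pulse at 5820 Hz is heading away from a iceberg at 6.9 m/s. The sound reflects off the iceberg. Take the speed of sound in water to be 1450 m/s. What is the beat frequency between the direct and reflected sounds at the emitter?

55.1 Hz

The iceberg receives the sound from a moving source: f₁ = f₀ · v/(v + v_e) = 5820 × 1450/1456.9 ≈ 5792.4 Hz.
On the return leg the ship is a moving observer: f₂ = f₁ · (v − v_e)/v = 5792.4 × 1443.1/1450 ≈ 5764.9 Hz.
Beat against the emitted tone: |f₂ − f₀| = 2v_e·f₀/(v + v_e) = 2 × 6.9 × 5820/1456.9 ≈ 55.1 Hz.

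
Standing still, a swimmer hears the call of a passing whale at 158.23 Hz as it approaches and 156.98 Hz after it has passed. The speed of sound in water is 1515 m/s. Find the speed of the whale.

6.0 m/s

f₁/f₂ = (v + v_s)/(v − v_s), so v_s = v · (f₁ − f₂)/(f₁ + f₂).
v_s = 1515 × (158.23 − 156.98)/(158.23 + 156.98) = 1515 × 1.25/315.21 ≈ 6.0 m/s.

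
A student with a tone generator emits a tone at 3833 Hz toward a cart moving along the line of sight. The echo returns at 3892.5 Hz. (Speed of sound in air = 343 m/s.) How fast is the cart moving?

Double Doppler shift off a moving reflector: f₂ = f₀ · (v + u)/(v − u) (u > 0 toward emitter).
Rearranging, u = v · (f₂ − f₀)/(f₂ + f₀) = 343 × 59.5/7725.5 ≈ 2.64 m/s.
So the cart is moving at 2.64 m/s toward the emitter.

2.64 m/s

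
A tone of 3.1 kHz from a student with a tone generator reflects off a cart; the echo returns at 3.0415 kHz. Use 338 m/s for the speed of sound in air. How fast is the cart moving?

Double Doppler shift off a moving reflector: f₂ = f₀ · (v + u)/(v − u) (u > 0 toward emitter).
Rearranging, u = v · (f₂ − f₀)/(f₂ + f₀) = 338 × -0.0585/6.1415 ≈ -3.2 m/s.
So the cart is moving at 3.2 m/s away from the emitter.

3.2 m/s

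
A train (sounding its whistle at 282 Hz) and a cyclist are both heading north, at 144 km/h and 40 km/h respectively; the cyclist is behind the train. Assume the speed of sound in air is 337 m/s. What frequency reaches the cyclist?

260 Hz

144 km/h = 40 m/s; 40 km/h = 11.11 m/s.
The cyclist is behind, so the train is moving away from it while the cyclist is moving toward the train.
Both move, so f' = f · (v + v_o)/(v + v_s).
f' = 282 × (337 + 11.11)/(337 + 40) = 282 × 348.11/377 ≈ 260 Hz.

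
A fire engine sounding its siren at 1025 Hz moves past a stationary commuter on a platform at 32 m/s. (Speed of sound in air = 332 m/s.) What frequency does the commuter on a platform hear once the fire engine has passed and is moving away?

Receding: f₂ = f · v/(v + v_s) = 1025 × 332/364 ≈ 935 Hz.

935 Hz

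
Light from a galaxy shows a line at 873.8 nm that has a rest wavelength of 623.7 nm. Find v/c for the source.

λ'/λ₀ = 1.4010 > 1 (redshift), so the source is receding.
λ'/λ₀ = √((1 + β)/(1 − β)) for a receding source ⇒ β = (r² − 1)/(r² + 1) with r = λ'/λ₀.
β = (1.9628 − 1)/(1.9628 + 1) ≈ 0.325.

0.325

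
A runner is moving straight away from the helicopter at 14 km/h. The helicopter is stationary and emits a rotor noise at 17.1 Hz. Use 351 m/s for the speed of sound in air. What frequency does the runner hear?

16.9 Hz

14 km/h = 3.889 m/s.
Only the observer moves, away from the source, so f' = f · (v − v_o)/v.
f' = 17.1 × (351 − 3.889)/351 = 17.1 × 347.11/351 ≈ 16.9 Hz.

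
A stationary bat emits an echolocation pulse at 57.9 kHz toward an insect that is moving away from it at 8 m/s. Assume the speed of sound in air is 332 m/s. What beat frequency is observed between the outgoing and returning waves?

2725 Hz

The insect first receives the wave as a moving observer: f₁ = f₀ · (v − u)/v = 57.9 × (332 − 8)/332 ≈ 56.50 kHz.
The reflection then acts as a moving source: f₂ = f₁ · v/(v + u) ≈ 55.18 kHz.
Equivalently f₂ = f₀ · (v − u)/(v + u).
Beat frequency (with f₀ = 57900 Hz): |f₂ − f₀| = 2u·f₀/(v + u) = 2 × 8 × 57900/340 ≈ 2725 Hz.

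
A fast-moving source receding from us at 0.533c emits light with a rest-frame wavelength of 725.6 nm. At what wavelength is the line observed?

1314.6 nm

Relativistic Doppler for wavelength: λ' = λ₀ · √((1 + β)/(1 − β)).
λ' = 725.6 × √(1.5330/0.4670) = 725.6 × 1.81181 ≈ 1314.6 nm.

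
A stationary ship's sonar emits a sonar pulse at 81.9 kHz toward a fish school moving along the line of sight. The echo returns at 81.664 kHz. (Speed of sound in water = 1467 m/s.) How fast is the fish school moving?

Double Doppler shift off a moving reflector: f₂ = f₀ · (v + u)/(v − u) (u > 0 toward emitter).
Rearranging, u = v · (f₂ − f₀)/(f₂ + f₀) = 1467 × -0.236/163.564 ≈ -2.12 m/s.
So the fish school is moving at 2.12 m/s away from the emitter.

2.12 m/s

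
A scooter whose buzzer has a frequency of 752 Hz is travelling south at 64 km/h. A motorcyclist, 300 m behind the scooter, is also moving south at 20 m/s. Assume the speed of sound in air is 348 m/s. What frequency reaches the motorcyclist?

757 Hz

64 km/h = 17.78 m/s.
The motorcyclist is behind, so the scooter is moving away from it while the motorcyclist is moving toward the scooter.
With source receding and observer approaching, f' = f · (v + v_o)/(v + v_s).
f' = 752 × (348 + 20)/(348 + 17.78) = 752 × 368/365.78 ≈ 757 Hz.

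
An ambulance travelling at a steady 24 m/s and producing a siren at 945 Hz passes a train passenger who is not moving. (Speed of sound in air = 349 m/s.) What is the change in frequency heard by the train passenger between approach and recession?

131 Hz

Approaching: f₁ = f · v/(v − v_s) = 945 × 349/325 ≈ 1015 Hz.
Receding: f₂ = f · v/(v + v_s) = 945 × 349/373 ≈ 884 Hz.
Drop: f₁ − f₂ = 2f·v·v_s/(v² − v_s²) = 2 × 945 × 349 × 24/(349² − 24²) ≈ 131 Hz.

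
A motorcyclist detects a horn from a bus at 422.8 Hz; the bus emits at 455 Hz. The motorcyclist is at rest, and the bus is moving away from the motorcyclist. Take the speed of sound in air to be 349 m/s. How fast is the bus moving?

27 m/s

f' = f · v/(v + v_s) ⇒ v_s = v · |1 − f/f'|.
v_s = 349 × |1 − 455/422.8| = 349 × 0.07616 ≈ 27 m/s.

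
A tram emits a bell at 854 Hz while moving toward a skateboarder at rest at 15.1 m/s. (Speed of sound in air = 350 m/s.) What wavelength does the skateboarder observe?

39.2 cm

With the source moving toward a stationary observer, f' = f · v/(v − v_s).
f' = 854 × 350/(350 − 15.1) ≈ 893 Hz.
λ' = v/f' = 350/892.505 ≈ 39.2 cm.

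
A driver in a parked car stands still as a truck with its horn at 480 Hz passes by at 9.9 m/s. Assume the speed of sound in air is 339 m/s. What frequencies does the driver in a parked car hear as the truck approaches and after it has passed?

494 Hz approaching; 466 Hz receding

Approaching: f₁ = f · v/(v − v_s) = 480 × 339/329.1 ≈ 494 Hz.
Receding: f₂ = f · v/(v + v_s) = 480 × 339/348.9 ≈ 466 Hz.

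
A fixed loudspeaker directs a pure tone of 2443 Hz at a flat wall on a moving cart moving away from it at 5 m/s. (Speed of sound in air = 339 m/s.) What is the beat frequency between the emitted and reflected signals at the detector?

71 Hz

At the flat wall on a moving cart (a moving observer), f₁ = f₀ · (v − u)/v = 2443 × 334/339 ≈ 2407.0 Hz.
On reflection it acts as a source moving away from the stationary detector: f₂ = f₁ · v/(v + u) = 2407.0 × 339/344 ≈ 2372.0 Hz.
Equivalently f₂ = f₀ · (v − u)/(v + u).
Beat frequency: |f₂ − f₀| = 2u·f₀/(v + u) = 2 × 5 × 2443/344 ≈ 71 Hz.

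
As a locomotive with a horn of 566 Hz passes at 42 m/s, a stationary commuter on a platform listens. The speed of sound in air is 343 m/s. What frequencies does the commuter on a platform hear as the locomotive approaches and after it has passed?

645 Hz approaching; 504 Hz receding

Approaching: f₁ = f · v/(v − v_s) = 566 × 343/301 ≈ 645 Hz.
Receding: f₂ = f · v/(v + v_s) = 566 × 343/385 ≈ 504 Hz.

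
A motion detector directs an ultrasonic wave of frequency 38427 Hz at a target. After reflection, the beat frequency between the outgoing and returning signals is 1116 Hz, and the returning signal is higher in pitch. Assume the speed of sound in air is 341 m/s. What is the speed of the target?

4.9 m/s

Double Doppler shift off a moving reflector: f₂ = f₀ · (v + u)/(v − u) (u > 0 toward emitter).
Returning signal is higher, so f₂ = f₀ + Δf = 38427 + 1116 = 39543 Hz.
Rearranging, u = v · (f₂ − f₀)/(f₂ + f₀) = 341 × 1116/77970 ≈ 4.9 m/s.
So the target is moving at 4.9 m/s toward the emitter.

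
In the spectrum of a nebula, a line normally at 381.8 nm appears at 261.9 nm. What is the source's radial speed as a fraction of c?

0.360c

λ'/λ₀ = 0.6860 < 1 (blueshift), so the source is approaching.
λ'/λ₀ = √((1 − β)/(1 + β)) for an approaching source ⇒ β = (1 − r²)/(1 + r²) with r = λ'/λ₀.
β = (1 − 0.4705)/(1 + 0.4705) ≈ 0.360.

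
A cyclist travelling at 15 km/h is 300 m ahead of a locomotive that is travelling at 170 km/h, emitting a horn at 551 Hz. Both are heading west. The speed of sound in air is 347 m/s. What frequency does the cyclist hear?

630 Hz

170 km/h = 47.22 m/s; 15 km/h = 4.167 m/s.
The cyclist is ahead, so the locomotive is moving toward it while the cyclist is moving away from the locomotive.
With source approaching and observer receding, f' = f · (v − v_o)/(v − v_s).
f' = 551 × (347 − 4.167)/(347 − 47.22) = 551 × 342.83/299.78 ≈ 630 Hz.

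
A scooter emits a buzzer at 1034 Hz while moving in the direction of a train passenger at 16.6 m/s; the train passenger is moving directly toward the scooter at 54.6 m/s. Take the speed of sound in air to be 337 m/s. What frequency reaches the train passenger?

With source approaching and observer approaching, f' = f · (v + v_o)/(v − v_s).
f' = 1034 × (337 + 54.6)/(337 − 16.6) = 1034 × 391.6/320.4 ≈ 1264 Hz.

1264 Hz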